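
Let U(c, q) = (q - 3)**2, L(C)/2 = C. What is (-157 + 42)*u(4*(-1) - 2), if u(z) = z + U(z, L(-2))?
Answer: -4945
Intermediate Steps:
L(C) = 2*C
U(c, q) = (-3 + q)**2
u(z) = 49 + z (u(z) = z + (-3 + 2*(-2))**2 = z + (-3 - 4)**2 = z + (-7)**2 = z + 49 = 49 + z)
(-157 + 42)*u(4*(-1) - 2) = (-157 + 42)*(49 + (4*(-1) - 2)) = -115*(49 + (-4 - 2)) = -115*(49 - 6) = -115*43 = -4945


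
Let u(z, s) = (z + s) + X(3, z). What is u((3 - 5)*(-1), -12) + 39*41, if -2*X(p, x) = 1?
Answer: 3177/2 ≈ 1588.5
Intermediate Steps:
X(p, x) = -½ (X(p, x) = -½*1 = -½)
u(z, s) = -½ + s + z (u(z, s) = (z + s) - ½ = (s + z) - ½ = -½ + s + z)
u((3 - 5)*(-1), -12) + 39*41 = (-½ - 12 + (3 - 5)*(-1)) + 39*41 = (-½ - 12 - 2*(-1)) + 1599 = (-½ - 12 + 2) + 1599 = -21/2 + 1599 = 3177/2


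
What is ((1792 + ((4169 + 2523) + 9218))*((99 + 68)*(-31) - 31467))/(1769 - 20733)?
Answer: 162168022/4741 ≈ 34205.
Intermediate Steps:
((1792 + ((4169 + 2523) + 9218))*((99 + 68)*(-31) - 31467))/(1769 - 20733) = ((1792 + (6692 + 9218))*(167*(-31) - 31467))/(-18964) = ((1792 + 15910)*(-5177 - 31467))*(-1/18964) = (17702*(-36644))*(-1/18964) = -648672088*(-1/18964) = 162168022/4741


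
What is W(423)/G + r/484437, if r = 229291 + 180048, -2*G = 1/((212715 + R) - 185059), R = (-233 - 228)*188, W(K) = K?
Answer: 24185106831763/484437 ≈ 4.9924e+7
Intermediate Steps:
R = -86668 (R = -461*188 = -86668)
G = 1/118024 (G = -1/(2*((212715 - 86668) - 185059)) = -1/(2*(126047 - 185059)) = -1/2/(-59012) = -1/2*(-1/59012) = 1/118024 ≈ 8.4729e-6)
r = 409339
W(423)/G + r/484437 = 423/(1/118024) + 409339/484437 = 423*118024 + 409339*(1/484437) = 49924152 + 409339/484437 = 24185106831763/484437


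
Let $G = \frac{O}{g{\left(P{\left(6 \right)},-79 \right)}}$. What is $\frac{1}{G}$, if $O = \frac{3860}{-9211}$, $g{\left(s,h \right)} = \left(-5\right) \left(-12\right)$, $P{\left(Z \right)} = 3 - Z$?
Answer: $- \frac{27633}{193} \approx -143.18$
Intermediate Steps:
$g{\left(s,h \right)} = 60$
$O = - \frac{3860}{9211}$ ($O = 3860 \left(- \frac{1}{9211}\right) = - \frac{3860}{9211} \approx -0.41906$)
$G = - \frac{193}{27633}$ ($G = - \frac{3860}{9211 \cdot 60} = \left(- \frac{3860}{9211}\right) \frac{1}{60} = - \frac{193}{27633} \approx -0.0069844$)
$\frac{1}{G} = \frac{1}{- \frac{193}{27633}} = - \frac{27633}{193}$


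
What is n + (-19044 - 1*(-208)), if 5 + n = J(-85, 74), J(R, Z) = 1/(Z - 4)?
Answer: -1318869/70 ≈ -18841.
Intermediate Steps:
J(R, Z) = 1/(-4 + Z)
n = -349/70 (n = -5 + 1/(-4 + 74) = -5 + 1/70 = -349/70 ≈ -4.9857)
n + (-19044 - 1*(-208)) = -349/70 + (-19044 - 1*(-208)) = -349/70 + (-19044 + 208) = -349/70 - 18836 = -1318869/70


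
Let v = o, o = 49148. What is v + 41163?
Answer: 90311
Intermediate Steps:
v = 49148
v + 41163 = 49148 + 41163 = 90311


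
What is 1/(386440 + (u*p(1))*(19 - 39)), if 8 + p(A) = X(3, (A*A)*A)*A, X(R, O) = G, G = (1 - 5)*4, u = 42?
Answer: 1/406600 ≈ 2.4594e-6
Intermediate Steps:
G = -16 (G = -4*4 = -16)
X(R, O) = -16
p(A) = -8 - 16*A
1/(386440 + (u*p(1))*(19 - 39)) = 1/(386440 + (42*(-8 - 16*1))*(19 - 39)) = 1/(386440 + (42*(-8 - 16))*(-20)) = 1/(386440 + (42*(-24))*(-20)) = 1/(386440 - 1008*(-20)) = 1/(386440 + 20160) = 1/406600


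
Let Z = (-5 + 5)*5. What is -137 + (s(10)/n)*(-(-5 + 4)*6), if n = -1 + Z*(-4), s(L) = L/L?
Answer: -143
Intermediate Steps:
s(L) = 1
Z = 0 (Z = 0*5 = 0)
n = -1 (n = -1 + 0*(-4) = -1 + 0 = -1)
-137 + (s(10)/n)*(-(-5 + 4)*6) = -137 + (1/(-1))*(-(-5 + 4)*6) = -137 + (1*(-1))*(-(-1)*6) = -137 - (-1)*(-6) = -137 - 1*6 = -137 - 6 = -143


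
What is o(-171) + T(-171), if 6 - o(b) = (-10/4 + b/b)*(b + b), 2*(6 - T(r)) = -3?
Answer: -999/2 ≈ -499.50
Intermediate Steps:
T(r) = 15/2 (T(r) = 6 - 1/2*(-3) = 6 + 3/2 = 15/2)
o(b) = 6 + 3*b (o(b) = 6 - (-10/4 + b/b)*(b + b) = 6 - ((1/4)*(-10) + 1)*2*b = 6 - (-5/2 + 1)*2*b = 6 - (-3)*2*b/2 = 6 - (-3)*b = 6 + 3*b)
o(-171) + T(-171) = (6 + 3*(-171)) + 15/2 = (6 - 513) + 15/2 = -507 + 15/2 = -999/2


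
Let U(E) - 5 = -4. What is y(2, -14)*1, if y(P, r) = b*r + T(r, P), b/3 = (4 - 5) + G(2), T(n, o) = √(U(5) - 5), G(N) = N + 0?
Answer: -42 + 2*I ≈ -42.0 + 2.0*I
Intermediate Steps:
G(N) = N
U(E) = 1 (U(E) = 5 - 4 = 1)
T(n, o) = 2*I (T(n, o) = √(1 - 5) = √(-4) = 2*I)
b = 3 (b = 3*((4 - 5) + 2) = 3*(-1 + 2) = 3*1 = 3)
y(P, r) = 2*I + 3*r (y(P, r) = 3*r + 2*I = 2*I + 3*r)
y(2, -14)*1 = (2*I + 3*(-14))*1 = (2*I - 42)*1 = (-42 + 2*I)*1 = -42 + 2*I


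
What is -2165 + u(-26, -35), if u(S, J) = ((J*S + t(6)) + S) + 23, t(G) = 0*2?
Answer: -1258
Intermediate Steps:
t(G) = 0
u(S, J) = 23 + S + J*S (u(S, J) = ((J*S + 0) + S) + 23 = (J*S + S) + 23 = (S + J*S) + 23 = 23 + S + J*S)
-2165 + u(-26, -35) = -2165 + (23 - 26 - 35*(-26)) = -2165 + (23 - 26 + 910) = -2165 + 907 = -1258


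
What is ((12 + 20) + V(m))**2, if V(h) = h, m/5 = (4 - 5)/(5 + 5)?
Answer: 3969/4 ≈ 992.25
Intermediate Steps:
m = -1/2 (m = 5*((4 - 5)/(5 + 5)) = 5*(-1/10) = -1/2 ≈ -0.50000)
((12 + 20) + V(m))**2 = ((12 + 20) - 1/2)**2 = (32 - 1/2)**2 = (63/2)**2 = 3969/4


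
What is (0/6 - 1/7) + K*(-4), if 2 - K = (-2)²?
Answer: 55/7 ≈ 7.8571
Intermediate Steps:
K = -2 (K = 2 - 1*(-2)² = 2 - 1*4 = 2 - 4 = -2)
(0/6 - 1/7) + K*(-4) = (0/6 - 1/7) - 2*(-4) = (0*(⅙) - 1*⅐) + 8 = (0 - ⅐) + 8 = -⅐ + 8 = 55/7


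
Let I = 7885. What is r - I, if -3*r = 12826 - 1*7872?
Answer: -28609/3 ≈ -9536.3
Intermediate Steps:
r = -4954/3 (r = -(12826 - 1*7872)/3 = -(12826 - 7872)/3 = -1/3*4954 = -4954/3 ≈ -1651.3)
r - I = -4954/3 - 1*7885 = -4954/3 - 7885 = -28609/3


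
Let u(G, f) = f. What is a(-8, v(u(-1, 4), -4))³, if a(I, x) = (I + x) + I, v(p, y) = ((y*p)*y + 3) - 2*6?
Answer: 59319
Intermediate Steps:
v(p, y) = -9 + p*y² (v(p, y) = ((p*y)*y + 3) - 12 = (p*y² + 3) - 12 = (3 + p*y²) - 12 = -9 + p*y²)
a(I, x) = x + 2*I
a(-8, v(u(-1, 4), -4))³ = ((-9 + 4*(-4)²) + 2*(-8))³ = ((-9 + 4*16) - 16)³ = ((-9 + 64) - 16)³ = (55 - 16)³ = 39³ = 59319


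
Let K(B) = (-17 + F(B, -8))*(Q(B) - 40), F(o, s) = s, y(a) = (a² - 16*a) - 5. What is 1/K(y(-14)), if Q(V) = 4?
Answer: 1/900 ≈ 0.0011111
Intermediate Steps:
y(a) = -5 + a² - 16*a
K(B) = 900 (K(B) = (-17 - 8)*(4 - 40) = -25*(-36) = 900)
1/K(y(-14)) = 1/900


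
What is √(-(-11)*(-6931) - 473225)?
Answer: I*√549466 ≈ 741.26*I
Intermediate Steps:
√(-(-11)*(-6931) - 473225) = √(-1*76241 - 473225) = √(-76241 - 473225) = √(-549466) = I*√549466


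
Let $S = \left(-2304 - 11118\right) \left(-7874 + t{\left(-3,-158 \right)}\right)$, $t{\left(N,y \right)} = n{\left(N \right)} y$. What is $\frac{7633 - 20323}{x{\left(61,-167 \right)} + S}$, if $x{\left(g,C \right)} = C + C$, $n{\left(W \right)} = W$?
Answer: $- \frac{6345}{49661233} \approx -0.00012777$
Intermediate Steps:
$x{\left(g,C \right)} = 2 C$
$t{\left(N,y \right)} = N y$
$S = 99322800$ ($S = \left(-2304 - 11118\right) \left(-7874 - -474\right) = - 13422 \left(-7874 + 474\right) = \left(-13422\right) \left(-7400\right) = 99322800$)
$\frac{7633 - 20323}{x{\left(61,-167 \right)} + S} = \frac{7633 - 20323}{2 \left(-167\right) + 99322800} = - \frac{12690}{-334 + 99322800} = - \frac{12690}{99322466} = \left(-12690\right) \frac{1}{99322466} = - \frac{6345}{49661233}$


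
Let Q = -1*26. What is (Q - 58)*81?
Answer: -6804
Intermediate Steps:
Q = -26
(Q - 58)*81 = (-26 - 58)*81 = -84*81 = -6804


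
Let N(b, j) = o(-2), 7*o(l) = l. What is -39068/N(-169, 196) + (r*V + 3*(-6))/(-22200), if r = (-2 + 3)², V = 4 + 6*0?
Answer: 1517791807/11100 ≈ 1.3674e+5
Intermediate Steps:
o(l) = l/7
V = 4 (V = 4 + 0 = 4)
r = 1 (r = 1² = 1)
N(b, j) = -2/7 (N(b, j) = (⅐)*(-2) = -2/7)
-39068/N(-169, 196) + (r*V + 3*(-6))/(-22200) = -39068/(-2/7) + (1*4 + 3*(-6))/(-22200) = -39068*(-7/2) + (4 - 18)*(-1/22200) = 136738 - 14*(-1/22200) = 136738 + 7/11100 = 1517791807/11100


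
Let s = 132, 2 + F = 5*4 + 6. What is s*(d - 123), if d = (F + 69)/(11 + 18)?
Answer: -458568/29 ≈ -15813.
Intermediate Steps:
F = 24 (F = -2 + (5*4 + 6) = -2 + (20 + 6) = -2 + 26 = 24)
d = 93/29 (d = (24 + 69)/(11 + 18) = 93/29 ≈ 3.2069)
s*(d - 123) = 132*(93/29 - 123) = 132*(-3474/29) = -458568/29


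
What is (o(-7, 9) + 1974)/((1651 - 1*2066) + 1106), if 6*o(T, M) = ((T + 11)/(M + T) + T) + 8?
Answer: 3949/1382 ≈ 2.8575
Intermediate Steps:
o(T, M) = 4/3 + T/6 + (11 + T)/(6*(M + T)) (o(T, M) = (((T + 11)/(M + T) + T) + 8)/6 = (((11 + T)/(M + T) + T) + 8)/6 = ((T + (11 + T)/(M + T)) + 8)/6 = (8 + T + (11 + T)/(M + T))/6 = 4/3 + T/6 + (11 + T)/(6*(M + T)))
(o(-7, 9) + 1974)/((1651 - 1*2066) + 1106) = ((11 + (-7)² + 8*9 + 9*(-7) + 9*(-7))/(6*(9 - 7)) + 1974)/((1651 - 1*2066) + 1106) = ((⅙)*(11 + 49 + 72 - 63 - 63)/2 + 1974)/((1651 - 2066) + 1106) = ((⅙)*(½)*6 + 1974)/(-415 + 1106) = (½ + 1974)/691 = (3949/2)*(1/691) = 3949/1382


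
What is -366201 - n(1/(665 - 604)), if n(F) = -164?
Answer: -366037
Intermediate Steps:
-366201 - n(1/(665 - 604)) = -366201 - 1*(-164) = -366201 + 164 = -366037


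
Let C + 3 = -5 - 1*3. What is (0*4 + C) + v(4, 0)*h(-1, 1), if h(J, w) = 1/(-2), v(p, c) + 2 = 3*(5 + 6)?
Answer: -53/2 ≈ -26.500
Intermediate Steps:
C = -11 (C = -3 + (-5 - 1*3) = -3 + (-5 - 3) = -3 - 8 = -11)
v(p, c) = 31 (v(p, c) = -2 + 3*(5 + 6) = -2 + 3*11 = -2 + 33 = 31)
h(J, w) = -1/2
(0*4 + C) + v(4, 0)*h(-1, 1) = (0*4 - 11) + 31*(-1/2) = (0 - 11) - 31/2 = -11 - 31/2 = -53/2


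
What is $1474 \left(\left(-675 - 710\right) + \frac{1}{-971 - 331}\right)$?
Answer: $- \frac{1329010727}{651} \approx -2.0415 \cdot 10^{6}$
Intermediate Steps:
$1474 \left(\left(-675 - 710\right) + \frac{1}{-971 - 331}\right) = 1474 \left(\left(-675 - 710\right) + \frac{1}{-1302}\right) = 1474 \left(-1385 - \frac{1}{1302}\right) = 1474 \left(- \frac{1803271}{1302}\right) = - \frac{1329010727}{651}$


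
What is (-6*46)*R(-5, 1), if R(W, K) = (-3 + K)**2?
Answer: -1104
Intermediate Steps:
(-6*46)*R(-5, 1) = (-6*46)*(-3 + 1)**2 = -276*(-2)**2 = -276*4 = -1104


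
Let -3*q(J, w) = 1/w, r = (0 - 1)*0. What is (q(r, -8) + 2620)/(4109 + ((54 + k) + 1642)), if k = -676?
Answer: 62881/123096 ≈ 0.51083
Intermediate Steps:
r = 0 (r = -1*0 = 0)
q(J, w) = -1/(3*w)
(q(r, -8) + 2620)/(4109 + ((54 + k) + 1642)) = (-⅓/(-8) + 2620)/(4109 + ((54 - 676) + 1642)) = (-⅓*(-⅛) + 2620)/(4109 + (-622 + 1642)) = (1/24 + 2620)/(4109 + 1020) = (62881/24)/5129 = (62881/24)*(1/5129) = 62881/123096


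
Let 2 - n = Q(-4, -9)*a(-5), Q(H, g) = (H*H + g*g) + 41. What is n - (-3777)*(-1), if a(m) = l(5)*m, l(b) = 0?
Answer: -3775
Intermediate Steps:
Q(H, g) = 41 + H² + g² (Q(H, g) = (H² + g²) + 41 = 41 + H² + g²)
a(m) = 0 (a(m) = 0*m = 0)
n = 2 (n = 2 - (41 + (-4)² + (-9)²)*0 = 2 - (41 + 16 + 81)*0 = 2 - 138*0 = 2 - 1*0 = 2 + 0 = 2)
n - (-3777)*(-1) = 2 - (-3777)*(-1) = 2 - 1*3777 = 2 - 3777 = -3775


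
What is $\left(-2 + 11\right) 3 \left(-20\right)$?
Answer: $-540$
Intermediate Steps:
$\left(-2 + 11\right) 3 \left(-20\right) = 9 \cdot 3 \left(-20\right) = 27 \left(-20\right) = -540$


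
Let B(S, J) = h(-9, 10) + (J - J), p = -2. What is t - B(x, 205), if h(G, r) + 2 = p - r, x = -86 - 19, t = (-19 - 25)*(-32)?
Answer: 1422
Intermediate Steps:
t = 1408 (t = -44*(-32) = 1408)
x = -105
h(G, r) = -4 - r (h(G, r) = -2 + (-2 - r) = -4 - r)
B(S, J) = -14 (B(S, J) = (-4 - 1*10) + (J - J) = (-4 - 10) + 0 = -14 + 0 = -14)
t - B(x, 205) = 1408 - 1*(-14) = 1408 + 14 = 1422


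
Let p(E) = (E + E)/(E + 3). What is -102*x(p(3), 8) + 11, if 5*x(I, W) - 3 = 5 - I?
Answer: -659/5 ≈ -131.80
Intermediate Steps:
p(E) = 2*E/(3 + E) (p(E) = (2*E)/(3 + E) = 2*E/(3 + E))
x(I, W) = 8/5 - I/5 (x(I, W) = ⅗ + (5 - I)/5 = ⅗ + (1 - I/5) = 8/5 - I/5)
-102*x(p(3), 8) + 11 = -102*(8/5 - 2*3/(5*(3 + 3))) + 11 = -102*(8/5 - 2*3/(5*6)) + 11 = -102*(8/5 - ⅕*1) + 11 = -102*(8/5 - ⅕) + 11 = -102*7/5 + 11 = -714/5 + 11 = -659/5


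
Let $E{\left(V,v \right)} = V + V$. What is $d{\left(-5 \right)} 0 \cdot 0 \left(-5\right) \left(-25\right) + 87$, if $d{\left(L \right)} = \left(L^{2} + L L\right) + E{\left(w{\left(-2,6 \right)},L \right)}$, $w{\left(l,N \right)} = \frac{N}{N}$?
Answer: $87$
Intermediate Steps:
$w{\left(l,N \right)} = 1$
$E{\left(V,v \right)} = 2 V$
$d{\left(L \right)} = 2 + 2 L^{2}$ ($d{\left(L \right)} = \left(L^{2} + L L\right) + 2 \cdot 1 = \left(L^{2} + L^{2}\right) + 2 = 2 L^{2} + 2 = 2 + 2 L^{2}$)
$d{\left(-5 \right)} 0 \cdot 0 \left(-5\right) \left(-25\right) + 87 = \left(2 + 2 \left(-5\right)^{2}\right) 0 \cdot 0 \left(-5\right) \left(-25\right) + 87 = \left(2 + 2 \cdot 25\right) 0 \left(-5\right) \left(-25\right) + 87 = \left(2 + 50\right) 0 \left(-25\right) + 87 = 52 \cdot 0 \left(-25\right) + 87 = 0 \left(-25\right) + 87 = 0 + 87 = 87$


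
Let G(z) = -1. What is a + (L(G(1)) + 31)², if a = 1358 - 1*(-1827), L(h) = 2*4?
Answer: 4706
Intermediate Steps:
L(h) = 8
a = 3185 (a = 1358 + 1827 = 3185)
a + (L(G(1)) + 31)² = 3185 + (8 + 31)² = 3185 + 39² = 3185 + 1521 = 4706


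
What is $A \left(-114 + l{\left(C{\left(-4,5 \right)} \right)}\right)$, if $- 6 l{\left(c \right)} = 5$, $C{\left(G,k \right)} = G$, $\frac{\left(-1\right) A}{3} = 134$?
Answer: $46163$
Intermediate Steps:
$A = -402$ ($A = \left(-3\right) 134 = -402$)
$l{\left(c \right)} = - \frac{5}{6}$ ($l{\left(c \right)} = \left(- \frac{1}{6}\right) 5 = - \frac{5}{6}$)
$A \left(-114 + l{\left(C{\left(-4,5 \right)} \right)}\right) = - 402 \left(-114 - \frac{5}{6}\right) = \left(-402\right) \left(- \frac{689}{6}\right) = 46163$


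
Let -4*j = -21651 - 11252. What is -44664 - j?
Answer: -211559/4 ≈ -52890.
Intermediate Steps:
j = 32903/4 (j = -(-21651 - 11252)/4 = -1/4*(-32903) = 32903/4 ≈ 8225.8)
-44664 - j = -44664 - 1*32903/4 = -44664 - 32903/4 = -211559/4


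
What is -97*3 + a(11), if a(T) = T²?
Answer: -170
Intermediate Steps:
-97*3 + a(11) = -97*3 + 11² = -291 + 121 = -170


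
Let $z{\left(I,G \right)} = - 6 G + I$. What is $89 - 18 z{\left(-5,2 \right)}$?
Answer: $395$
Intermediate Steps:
$z{\left(I,G \right)} = I - 6 G$
$89 - 18 z{\left(-5,2 \right)} = 89 - 18 \left(-5 - 12\right) = 89 - -306 = 89 + 306 = 395$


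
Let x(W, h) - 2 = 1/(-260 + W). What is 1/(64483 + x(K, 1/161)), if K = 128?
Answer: 132/8512019 ≈ 1.5507e-5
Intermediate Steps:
x(W, h) = 2 + 1/(-260 + W)
1/(64483 + x(K, 1/161)) = 1/(64483 + (-519 + 2*128)/(-260 + 128)) = 1/(64483 + (-519 + 256)/(-132)) = 1/(64483 - 1/132*(-263)) = 1/(64483 + 263/132) = 1/(8512019/132) = 132/8512019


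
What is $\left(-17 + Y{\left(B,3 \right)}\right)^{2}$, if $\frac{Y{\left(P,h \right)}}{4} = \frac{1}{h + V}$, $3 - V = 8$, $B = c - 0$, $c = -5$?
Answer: $361$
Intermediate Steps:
$B = -5$ ($B = -5 - 0 = -5 + 0 = -5$)
$V = -5$ ($V = 3 - 8 = -5$)
$Y{\left(P,h \right)} = \frac{4}{-5 + h}$ ($Y{\left(P,h \right)} = \frac{4}{h - 5} = \frac{4}{-5 + h}$)
$\left(-17 + Y{\left(B,3 \right)}\right)^{2} = \left(-17 + \frac{4}{-5 + 3}\right)^{2} = \left(-17 + \frac{4}{-2}\right)^{2} = \left(-17 + 4 \left(- \frac{1}{2}\right)\right)^{2} = \left(-17 - 2\right)^{2} = \left(-19\right)^{2} = 361$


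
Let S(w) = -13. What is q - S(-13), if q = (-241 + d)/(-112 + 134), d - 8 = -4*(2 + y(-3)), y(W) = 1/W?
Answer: 139/66 ≈ 2.1061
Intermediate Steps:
y(W) = 1/W
d = 4/3 (d = 8 - 4*(2 + 1/(-3)) = 8 - 4*(2 - ⅓) = 8 - 4*5/3 = 8 - 20/3 = 4/3 ≈ 1.3333)
q = -719/66 (q = (-241 + 4/3)/(-112 + 134) = -719/3/22 = -719/3*1/22 = -719/66 ≈ -10.894)
q - S(-13) = -719/66 - 1*(-13) = -719/66 + 13 = 139/66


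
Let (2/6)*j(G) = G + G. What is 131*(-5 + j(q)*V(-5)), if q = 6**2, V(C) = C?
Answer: -142135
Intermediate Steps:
q = 36
j(G) = 6*G (j(G) = 3*(G + G) = 3*(2*G) = 6*G)
131*(-5 + j(q)*V(-5)) = 131*(-5 + (6*36)*(-5)) = 131*(-5 + 216*(-5)) = 131*(-5 - 1080) = 131*(-1085) = -142135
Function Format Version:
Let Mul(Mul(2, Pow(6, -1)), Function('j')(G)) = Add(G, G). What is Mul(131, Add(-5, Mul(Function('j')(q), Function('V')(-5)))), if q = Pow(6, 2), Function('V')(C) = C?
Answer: -142135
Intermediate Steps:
q = 36
Function('j')(G) = Mul(6, G) (Function('j')(G) = Mul(3, Add(G, G)) = Mul(3, Mul(2, G)) = Mul(6, G))
Mul(131, Add(-5, Mul(Function('j')(q), Function('V')(-5)))) = Mul(131, Add(-5, Mul(Mul(6, 36), -5))) = Mul(131, Add(-5, Mul(216, -5))) = Mul(131, Add(-5, -1080)) = Mul(131, -1085) = -142135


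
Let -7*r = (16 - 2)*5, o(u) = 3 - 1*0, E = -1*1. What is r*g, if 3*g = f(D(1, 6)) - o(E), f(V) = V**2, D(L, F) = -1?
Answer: 20/3 ≈ 6.6667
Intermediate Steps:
E = -1
o(u) = 3 (o(u) = 3 + 0 = 3)
r = -10 (r = -(16 - 2)*5/7 = -2*5 = -1/7*70 = -10)
g = -2/3 (g = ((-1)**2 - 1*3)/3 = (1 - 3)/3 = (1/3)*(-2) = -2/3 ≈ -0.66667)
r*g = -10*(-2/3) = 20/3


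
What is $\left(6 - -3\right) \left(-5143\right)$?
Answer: $-46287$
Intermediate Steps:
$\left(6 - -3\right) \left(-5143\right) = \left(6 + 3\right) \left(-5143\right) = 9 \left(-5143\right) = -46287$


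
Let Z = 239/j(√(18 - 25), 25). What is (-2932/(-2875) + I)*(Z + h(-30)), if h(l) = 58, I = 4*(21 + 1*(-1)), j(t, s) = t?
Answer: 13510056/2875 - 7952964*I*√7/2875 ≈ 4699.1 - 7318.8*I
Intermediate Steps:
I = 80 (I = 4*(21 - 1) = 4*20 = 80)
Z = -239*I*√7/7 (Z = 239/(√(18 - 25)) = 239/(√(-7)) = 239/((I*√7)) = 239*(-I*√7/7) = -239*I*√7/7 ≈ -90.333*I)
(-2932/(-2875) + I)*(Z + h(-30)) = (-2932/(-2875) + 80)*(-239*I*√7/7 + 58) = (-2932*(-1/2875) + 80)*(58 - 239*I*√7/7) = (2932/2875 + 80)*(58 - 239*I*√7/7) = 232932*(58 - 239*I*√7/7)/2875 = 13510056/2875 - 7952964*I*√7/2875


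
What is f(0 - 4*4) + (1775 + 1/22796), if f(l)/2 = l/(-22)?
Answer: 445456647/250756 ≈ 1776.5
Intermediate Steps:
f(l) = -l/11 (f(l) = 2*(l/(-22)) = 2*(l*(-1/22)) = 2*(-l/22) = -l/11)
f(0 - 4*4) + (1775 + 1/22796) = -(0 - 4*4)/11 + (1775 + 1/22796) = -(0 - 16)/11 + (1775 + 1/22796) = -1/11*(-16) + 40462901/22796 = 16/11 + 40462901/22796 = 445456647/250756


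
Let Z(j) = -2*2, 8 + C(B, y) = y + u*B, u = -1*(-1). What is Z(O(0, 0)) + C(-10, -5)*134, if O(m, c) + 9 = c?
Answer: -3086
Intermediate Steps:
u = 1
O(m, c) = -9 + c
C(B, y) = -8 + B + y (C(B, y) = -8 + (y + 1*B) = -8 + (y + B) = -8 + (B + y) = -8 + B + y)
Z(j) = -4
Z(O(0, 0)) + C(-10, -5)*134 = -4 + (-8 - 10 - 5)*134 = -4 - 23*134 = -4 - 3082 = -3086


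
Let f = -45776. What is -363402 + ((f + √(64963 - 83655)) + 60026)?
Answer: -349152 + 2*I*√4673 ≈ -3.4915e+5 + 136.72*I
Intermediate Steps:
-363402 + ((f + √(64963 - 83655)) + 60026) = -363402 + ((-45776 + √(64963 - 83655)) + 60026) = -363402 + ((-45776 + √(-18692)) + 60026) = -363402 + ((-45776 + 2*I*√4673) + 60026) = -363402 + (14250 + 2*I*√4673) = -349152 + 2*I*√4673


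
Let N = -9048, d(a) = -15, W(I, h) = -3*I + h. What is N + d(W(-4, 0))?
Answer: -9063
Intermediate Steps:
W(I, h) = h - 3*I
N + d(W(-4, 0)) = -9048 - 15 = -9063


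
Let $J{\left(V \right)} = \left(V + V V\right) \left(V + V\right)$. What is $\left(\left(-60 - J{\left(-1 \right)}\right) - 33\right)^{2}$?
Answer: $8649$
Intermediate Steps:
$J{\left(V \right)} = 2 V \left(V + V^{2}\right)$ ($J{\left(V \right)} = \left(V + V^{2}\right) 2 V = 2 V \left(V + V^{2}\right)$)
$\left(\left(-60 - J{\left(-1 \right)}\right) - 33\right)^{2} = \left(\left(-60 - 2 \left(-1\right)^{2} \left(1 - 1\right)\right) - 33\right)^{2} = \left(\left(-60 - 2 \cdot 1 \cdot 0\right) - 33\right)^{2} = \left(\left(-60 - 0\right) - 33\right)^{2} = \left(\left(-60 + 0\right) - 33\right)^{2} = \left(-60 - 33\right)^{2} = \left(-93\right)^{2} = 8649$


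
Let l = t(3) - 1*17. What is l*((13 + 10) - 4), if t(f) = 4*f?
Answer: -95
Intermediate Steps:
l = -5 (l = 4*3 - 1*17 = 12 - 17 = -5)
l*((13 + 10) - 4) = -5*((13 + 10) - 4) = -5*(23 - 4) = -5*19 = -95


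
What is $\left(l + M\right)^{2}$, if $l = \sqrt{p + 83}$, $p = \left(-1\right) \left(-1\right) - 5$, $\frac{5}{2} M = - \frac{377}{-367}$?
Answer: $\frac{266579291}{3367225} + \frac{1508 \sqrt{79}}{1835} \approx 86.473$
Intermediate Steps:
$M = \frac{754}{1835}$ ($M = \frac{2 \left(- \frac{377}{-367}\right)}{5} = \frac{2 \left(\left(-377\right) \left(- \frac{1}{367}\right)\right)}{5} = \frac{2}{5} \cdot \frac{377}{367} = \frac{754}{1835} \approx 0.4109$)
$p = -4$ ($p = 1 - 5 = -4$)
$l = \sqrt{79}$ ($l = \sqrt{-4 + 83} = \sqrt{79} \approx 8.8882$)
$\left(l + M\right)^{2} = \left(\sqrt{79} + \frac{754}{1835}\right)^{2} = \left(\frac{754}{1835} + \sqrt{79}\right)^{2}$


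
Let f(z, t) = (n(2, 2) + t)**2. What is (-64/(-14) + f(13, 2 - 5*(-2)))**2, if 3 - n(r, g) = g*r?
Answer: 772641/49 ≈ 15768.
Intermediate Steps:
n(r, g) = 3 - g*r
f(z, t) = (-1 + t)**2 (f(z, t) = ((3 - 1*2*2) + t)**2 = ((3 - 4) + t)**2 = (-1 + t)**2)
(-64/(-14) + f(13, 2 - 5*(-2)))**2 = (-64/(-14) + (-1 + (2 - 5*(-2)))**2)**2 = (-64*(-1/14) + (-1 + (2 + 10))**2)**2 = (32/7 + (-1 + 12)**2)**2 = (32/7 + 11**2)**2 = (32/7 + 121)**2 = (879/7)**2 = 772641/49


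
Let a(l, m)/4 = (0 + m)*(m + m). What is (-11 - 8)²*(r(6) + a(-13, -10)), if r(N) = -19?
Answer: 281941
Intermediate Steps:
a(l, m) = 8*m² (a(l, m) = 4*((0 + m)*(m + m)) = 4*(m*(2*m)) = 4*(2*m²) = 8*m²)
(-11 - 8)²*(r(6) + a(-13, -10)) = (-11 - 8)²*(-19 + 8*(-10)²) = (-19)²*(-19 + 8*100) = 361*(-19 + 800) = 361*781 = 281941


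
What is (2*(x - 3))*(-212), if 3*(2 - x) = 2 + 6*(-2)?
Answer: -2968/3 ≈ -989.33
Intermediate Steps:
x = 16/3 (x = 2 - (2 + 6*(-2))/3 = 2 - (2 - 12)/3 = 2 - ⅓*(-10) = 2 + 10/3 = 16/3 ≈ 5.3333)
(2*(x - 3))*(-212) = (2*(16/3 - 3))*(-212) = (2*(7/3))*(-212) = (14/3)*(-212) = -2968/3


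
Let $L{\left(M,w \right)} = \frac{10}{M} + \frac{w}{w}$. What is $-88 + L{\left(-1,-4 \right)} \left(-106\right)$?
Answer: $866$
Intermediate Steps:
$L{\left(M,w \right)} = 1 + \frac{10}{M}$ ($L{\left(M,w \right)} = \frac{10}{M} + 1 = 1 + \frac{10}{M}$)
$-88 + L{\left(-1,-4 \right)} \left(-106\right) = -88 + \frac{10 - 1}{-1} \left(-106\right) = -88 + \left(-1\right) 9 \left(-106\right) = -88 - -954 = -88 + 954 = 866$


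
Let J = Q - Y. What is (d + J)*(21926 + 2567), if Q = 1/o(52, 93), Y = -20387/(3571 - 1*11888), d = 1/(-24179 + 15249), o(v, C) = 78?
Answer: -86501553944932/1448280795 ≈ -59727.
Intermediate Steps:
d = -1/8930 (d = 1/(-8930) = -1/8930 ≈ -0.00011198)
Y = 20387/8317 (Y = -20387/(3571 - 11888) = -20387/(-8317) = -20387*(-1/8317) = 20387/8317 ≈ 2.4512)
Q = 1/78 ≈ 0.012821
J = -1581869/648726 (J = 1/78 - 1*20387/8317 = 1/78 - 20387/8317 = -1581869/648726 ≈ -2.4384)
(d + J)*(21926 + 2567) = (-1/8930 - 1581869/648726)*(21926 + 2567) = -3531684724/1448280795*24493 = -86501553944932/1448280795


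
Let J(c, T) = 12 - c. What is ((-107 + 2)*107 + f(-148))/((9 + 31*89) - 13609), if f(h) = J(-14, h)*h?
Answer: 15083/10841 ≈ 1.3913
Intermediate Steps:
f(h) = 26*h (f(h) = (12 - 1*(-14))*h = (12 + 14)*h = 26*h)
((-107 + 2)*107 + f(-148))/((9 + 31*89) - 13609) = ((-107 + 2)*107 + 26*(-148))/((9 + 31*89) - 13609) = (-105*107 - 3848)/((9 + 2759) - 13609) = (-11235 - 3848)/(2768 - 13609) = -15083/(-10841) = -15083*(-1/10841) = 15083/10841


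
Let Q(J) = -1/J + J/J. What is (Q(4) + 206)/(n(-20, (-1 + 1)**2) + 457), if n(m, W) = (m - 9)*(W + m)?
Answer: 827/4148 ≈ 0.19937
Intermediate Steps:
Q(J) = 1 - 1/J (Q(J) = -1/J + 1 = 1 - 1/J)
n(m, W) = (-9 + m)*(W + m)
(Q(4) + 206)/(n(-20, (-1 + 1)**2) + 457) = ((-1 + 4)/4 + 206)/(((-20)**2 - 9*(-1 + 1)**2 - 9*(-20) + (-1 + 1)**2*(-20)) + 457) = ((1/4)*3 + 206)/((400 - 9*0**2 + 180 + 0**2*(-20)) + 457) = (3/4 + 206)/((400 - 9*0 + 180 + 0*(-20)) + 457) = 827/(4*((400 + 0 + 180 + 0) + 457)) = 827/(4*(580 + 457)) = (827/4)/1037 = (827/4)*(1/1037) = 827/4148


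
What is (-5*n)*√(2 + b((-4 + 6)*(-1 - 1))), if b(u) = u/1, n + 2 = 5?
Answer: -15*I*√2 ≈ -21.213*I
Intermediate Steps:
n = 3 (n = -2 + 5 = 3)
b(u) = u (b(u) = u*1 = u)
(-5*n)*√(2 + b((-4 + 6)*(-1 - 1))) = (-5*3)*√(2 + (-4 + 6)*(-1 - 1)) = -15*√(2 + 2*(-2)) = -15*√(2 - 4) = -15*I*√2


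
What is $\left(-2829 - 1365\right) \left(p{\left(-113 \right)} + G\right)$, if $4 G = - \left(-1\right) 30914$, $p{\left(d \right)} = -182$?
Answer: $-31650021$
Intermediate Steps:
$G = \frac{15457}{2}$ ($G = \frac{\left(-1\right) \left(\left(-1\right) 30914\right)}{4} = \frac{\left(-1\right) \left(-30914\right)}{4} = \frac{1}{4} \cdot 30914 = \frac{15457}{2} \approx 7728.5$)
$\left(-2829 - 1365\right) \left(p{\left(-113 \right)} + G\right) = \left(-2829 - 1365\right) \left(-182 + \frac{15457}{2}\right) = \left(-4194\right) \frac{15093}{2} = -31650021$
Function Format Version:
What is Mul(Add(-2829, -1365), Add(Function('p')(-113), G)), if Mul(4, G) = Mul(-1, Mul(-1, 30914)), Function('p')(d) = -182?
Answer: -31650021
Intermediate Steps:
G = Rational(15457, 2) (G = Mul(Rational(1, 4), Mul(-1, Mul(-1, 30914))) = Mul(Rational(1, 4), Mul(-1, -30914)) = Mul(Rational(1, 4), 30914) = Rational(15457, 2) ≈ 7728.5)
Mul(Add(-2829, -1365), Add(Function('p')(-113), G)) = Mul(Add(-2829, -1365), Add(-182, Rational(15457, 2))) = Mul(-4194, Rational(15093, 2)) = -31650021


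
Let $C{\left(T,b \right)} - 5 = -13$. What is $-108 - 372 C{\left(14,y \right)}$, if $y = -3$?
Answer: $2868$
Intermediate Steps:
$C{\left(T,b \right)} = -8$ ($C{\left(T,b \right)} = 5 - 13 = -8$)
$-108 - 372 C{\left(14,y \right)} = -108 - -2976 = -108 + 2976 = 2868$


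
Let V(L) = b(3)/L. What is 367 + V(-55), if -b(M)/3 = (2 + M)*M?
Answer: 4046/11 ≈ 367.82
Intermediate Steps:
b(M) = -3*M*(2 + M) (b(M) = -3*(2 + M)*M = -3*M*(2 + M))
V(L) = -45/L (V(L) = (-3*3*(2 + 3))/L = (-3*3*5)/L = -45/L)
367 + V(-55) = 367 - 45/(-55) = 367 - 45*(-1/55) = 367 + 9/11 = 4046/11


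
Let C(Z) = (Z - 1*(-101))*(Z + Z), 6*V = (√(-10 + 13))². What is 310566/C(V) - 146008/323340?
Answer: 50201795314/16409505 ≈ 3059.3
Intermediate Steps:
V = ½ (V = (√(-10 + 13))²/6 = (√3)²/6 = (⅙)*3 = ½ ≈ 0.50000)
C(Z) = 2*Z*(101 + Z) (C(Z) = (Z + 101)*(2*Z) = (101 + Z)*(2*Z) = 2*Z*(101 + Z))
310566/C(V) - 146008/323340 = 310566/((2*(½)*(101 + ½))) - 146008/323340 = 310566/((2*(½)*(203/2))) - 146008*1/323340 = 310566/(203/2) - 36502/80835 = 310566*(2/203) - 36502/80835 = 621132/203 - 36502/80835 = 50201795314/16409505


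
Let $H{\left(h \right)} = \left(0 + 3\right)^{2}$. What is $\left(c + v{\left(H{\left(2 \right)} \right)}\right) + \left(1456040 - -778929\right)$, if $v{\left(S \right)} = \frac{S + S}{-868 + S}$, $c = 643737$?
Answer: $\frac{2472808436}{859} \approx 2.8787 \cdot 10^{6}$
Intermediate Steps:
$H{\left(h \right)} = 9$ ($H{\left(h \right)} = 3^{2} = 9$)
$v{\left(S \right)} = \frac{2 S}{-868 + S}$
$\left(c + v{\left(H{\left(2 \right)} \right)}\right) + \left(1456040 - -778929\right) = \left(643737 + 2 \cdot 9 \frac{1}{-868 + 9}\right) + \left(1456040 - -778929\right) = \left(643737 + 2 \cdot 9 \frac{1}{-859}\right) + \left(1456040 + 778929\right) = \left(643737 + 2 \cdot 9 \left(- \frac{1}{859}\right)\right) + 2234969 = \left(643737 - \frac{18}{859}\right) + 2234969 = \frac{552970065}{859} + 2234969 = \frac{2472808436}{859}$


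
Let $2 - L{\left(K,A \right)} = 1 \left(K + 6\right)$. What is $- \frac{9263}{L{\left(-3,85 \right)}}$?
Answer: $9263$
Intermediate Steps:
$L{\left(K,A \right)} = -4 - K$ ($L{\left(K,A \right)} = 2 - 1 \left(K + 6\right) = 2 - 1 \left(6 + K\right) = 2 - \left(6 + K\right) = -4 - K$)
$- \frac{9263}{L{\left(-3,85 \right)}} = - \frac{9263}{-4 - -3} = - \frac{9263}{-4 + 3} = - \frac{9263}{-1} = \left(-9263\right) \left(-1\right) = 9263$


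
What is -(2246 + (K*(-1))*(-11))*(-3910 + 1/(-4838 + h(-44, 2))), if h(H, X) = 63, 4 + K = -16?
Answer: 37825928526/4775 ≈ 7.9217e+6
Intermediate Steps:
K = -20 (K = -4 - 16 = -20)
-(2246 + (K*(-1))*(-11))*(-3910 + 1/(-4838 + h(-44, 2))) = -(2246 - 20*(-1)*(-11))*(-3910 + 1/(-4838 + 63)) = -(2246 + 20*(-11))*(-3910 + 1/(-4775)) = -(2246 - 220)*(-3910 - 1/4775) = -2026*(-18670251)/4775 = -1*(-37825928526/4775) = 37825928526/4775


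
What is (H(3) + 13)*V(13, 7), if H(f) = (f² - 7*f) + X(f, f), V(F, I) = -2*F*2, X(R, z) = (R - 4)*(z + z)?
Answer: 260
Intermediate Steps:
X(R, z) = 2*z*(-4 + R) (X(R, z) = (-4 + R)*(2*z) = 2*z*(-4 + R))
V(F, I) = -4*F
H(f) = f² - 7*f + 2*f*(-4 + f) (H(f) = (f² - 7*f) + 2*f*(-4 + f) = f² - 7*f + 2*f*(-4 + f))
(H(3) + 13)*V(13, 7) = (3*3*(-5 + 3) + 13)*(-4*13) = (3*3*(-2) + 13)*(-52) = (-18 + 13)*(-52) = -5*(-52) = 260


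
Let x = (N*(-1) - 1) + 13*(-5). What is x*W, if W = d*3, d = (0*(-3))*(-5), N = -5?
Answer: 0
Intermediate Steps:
d = 0 (d = 0*(-5) = 0)
W = 0 (W = 0*3 = 0)
x = -61 (x = (-5*(-1) - 1) + 13*(-5) = (5 - 1) - 65 = 4 - 65 = -61)
x*W = -61*0 = 0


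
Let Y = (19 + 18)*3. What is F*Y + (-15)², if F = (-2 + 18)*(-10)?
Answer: -17535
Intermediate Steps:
Y = 111 (Y = 37*3 = 111)
F = -160 (F = 16*(-10) = -160)
F*Y + (-15)² = -160*111 + (-15)² = -17760 + 225 = -17535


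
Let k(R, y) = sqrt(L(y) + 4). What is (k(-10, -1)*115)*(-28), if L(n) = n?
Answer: -3220*sqrt(3) ≈ -5577.2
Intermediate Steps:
k(R, y) = sqrt(4 + y) (k(R, y) = sqrt(y + 4) = sqrt(4 + y))
(k(-10, -1)*115)*(-28) = (sqrt(4 - 1)*115)*(-28) = (sqrt(3)*115)*(-28) = (115*sqrt(3))*(-28) = -3220*sqrt(3)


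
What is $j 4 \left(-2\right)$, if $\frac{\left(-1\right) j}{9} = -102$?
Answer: $-7344$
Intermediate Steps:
$j = 918$ ($j = \left(-9\right) \left(-102\right) = 918$)
$j 4 \left(-2\right) = 918 \cdot 4 \left(-2\right) = 918 \left(-8\right) = -7344$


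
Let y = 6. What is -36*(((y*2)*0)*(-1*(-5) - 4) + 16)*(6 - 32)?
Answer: 14976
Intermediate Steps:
-36*(((y*2)*0)*(-1*(-5) - 4) + 16)*(6 - 32) = -36*(((6*2)*0)*(-1*(-5) - 4) + 16)*(6 - 32) = -36*((12*0)*(5 - 4) + 16)*(-26) = -36*(0*1 + 16)*(-26) = -36*(0 + 16)*(-26) = -576*(-26) = -36*(-416) = 14976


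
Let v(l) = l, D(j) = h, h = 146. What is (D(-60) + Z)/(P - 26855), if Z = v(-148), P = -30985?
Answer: 1/28920 ≈ 3.4578e-5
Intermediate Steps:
D(j) = 146
Z = -148
(D(-60) + Z)/(P - 26855) = (146 - 148)/(-30985 - 26855) = -2/(-57840) = -2*(-1/57840) = 1/28920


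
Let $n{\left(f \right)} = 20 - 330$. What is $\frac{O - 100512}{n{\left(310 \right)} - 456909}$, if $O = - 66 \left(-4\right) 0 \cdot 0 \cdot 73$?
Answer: $\frac{100512}{457219} \approx 0.21983$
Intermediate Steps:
$n{\left(f \right)} = -310$
$O = 0$ ($O = - 66 \cdot 0 \cdot 0 \cdot 73 = \left(-66\right) 0 \cdot 73 = 0 \cdot 73 = 0$)
$\frac{O - 100512}{n{\left(310 \right)} - 456909} = \frac{0 - 100512}{-310 - 456909} = - \frac{100512}{-457219} = \left(-100512\right) \left(- \frac{1}{457219}\right) = \frac{100512}{457219}$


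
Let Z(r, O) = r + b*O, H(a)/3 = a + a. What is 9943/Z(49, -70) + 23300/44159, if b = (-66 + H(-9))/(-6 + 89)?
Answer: 36733534871/550530253 ≈ 66.724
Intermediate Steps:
H(a) = 6*a (H(a) = 3*(a + a) = 3*(2*a) = 6*a)
b = -120/83 (b = (-66 + 6*(-9))/(-6 + 89) = (-66 - 54)/83 = -120*1/83 = -120/83 ≈ -1.4458)
Z(r, O) = r - 120*O/83
9943/Z(49, -70) + 23300/44159 = 9943/(49 - 120/83*(-70)) + 23300/44159 = 9943/(49 + 8400/83) + 23300*(1/44159) = 9943/(12467/83) + 23300/44159 = 9943*(83/12467) + 23300/44159 = 825269/12467 + 23300/44159 = 36733534871/550530253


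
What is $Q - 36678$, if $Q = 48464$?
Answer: $11786$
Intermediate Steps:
$Q - 36678 = 48464 - 36678 = 11786$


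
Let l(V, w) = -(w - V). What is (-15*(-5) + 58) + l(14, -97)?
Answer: 244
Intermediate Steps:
l(V, w) = V - w
(-15*(-5) + 58) + l(14, -97) = (-15*(-5) + 58) + (14 - 1*(-97)) = (75 + 58) + (14 + 97) = 133 + 111 = 244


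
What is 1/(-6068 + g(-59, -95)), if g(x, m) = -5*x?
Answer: -1/5773 ≈ -0.00017322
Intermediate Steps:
1/(-6068 + g(-59, -95)) = 1/(-6068 - 5*(-59)) = 1/(-6068 + 295) = 1/(-5773) = -1/5773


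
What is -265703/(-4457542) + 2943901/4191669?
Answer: 14236301379649/18684540617598 ≈ 0.76193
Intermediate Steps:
-265703/(-4457542) + 2943901/4191669 = -265703*(-1/4457542) + 2943901*(1/4191669) = 265703/4457542 + 2943901/4191669 = 14236301379649/18684540617598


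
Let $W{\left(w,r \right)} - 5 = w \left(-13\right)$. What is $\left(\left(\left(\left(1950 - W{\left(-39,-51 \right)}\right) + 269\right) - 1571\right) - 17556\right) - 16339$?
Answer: $-33759$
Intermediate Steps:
$W{\left(w,r \right)} = 5 - 13 w$ ($W{\left(w,r \right)} = 5 + w \left(-13\right) = 5 - 13 w$)
$\left(\left(\left(\left(1950 - W{\left(-39,-51 \right)}\right) + 269\right) - 1571\right) - 17556\right) - 16339 = \left(\left(\left(\left(1950 - \left(5 - -507\right)\right) + 269\right) - 1571\right) - 17556\right) - 16339 = \left(\left(\left(\left(1950 - \left(5 + 507\right)\right) + 269\right) - 1571\right) - 17556\right) - 16339 = \left(\left(\left(\left(1950 - 512\right) + 269\right) - 1571\right) - 17556\right) - 16339 = \left(\left(\left(1438 + 269\right) - 1571\right) - 17556\right) - 16339 = \left(\left(1707 - 1571\right) - 17556\right) - 16339 = \left(136 - 17556\right) - 16339 = -17420 - 16339 = -33759$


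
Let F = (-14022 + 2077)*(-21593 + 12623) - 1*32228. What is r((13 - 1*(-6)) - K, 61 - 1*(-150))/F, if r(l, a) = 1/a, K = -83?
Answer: 1/22601143042 ≈ 4.4246e-11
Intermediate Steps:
F = 107114422 (F = -11945*(-8970) - 32228 = 107146650 - 32228 = 107114422)
r((13 - 1*(-6)) - K, 61 - 1*(-150))/F = 1/((61 - 1*(-150))*107114422) = (1/107114422)/(61 + 150) = (1/107114422)/211 = (1/211)*(1/107114422) = 1/22601143042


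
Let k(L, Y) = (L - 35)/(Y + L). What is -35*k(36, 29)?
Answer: -7/13 ≈ -0.53846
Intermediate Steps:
k(L, Y) = (-35 + L)/(L + Y)
-35*k(36, 29) = -35*(-35 + 36)/(36 + 29) = -35/65 = -7/13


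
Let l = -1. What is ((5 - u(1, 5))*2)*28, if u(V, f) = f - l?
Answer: -56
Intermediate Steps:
u(V, f) = 1 + f (u(V, f) = f - 1*(-1) = f + 1 = 1 + f)
((5 - u(1, 5))*2)*28 = ((5 - (1 + 5))*2)*28 = ((5 - 1*6)*2)*28 = ((5 - 6)*2)*28 = -1*2*28 = -2*28 = -56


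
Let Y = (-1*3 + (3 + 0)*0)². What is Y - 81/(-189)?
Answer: 66/7 ≈ 9.4286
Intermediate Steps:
Y = 9 (Y = (-3 + 3*0)² = (-3 + 0)² = (-3)² = 9)
Y - 81/(-189) = 9 - 81/(-189) = 9 - 81*(-1)/189 = 9 - 1*(-3/7) = 9 + 3/7 = 66/7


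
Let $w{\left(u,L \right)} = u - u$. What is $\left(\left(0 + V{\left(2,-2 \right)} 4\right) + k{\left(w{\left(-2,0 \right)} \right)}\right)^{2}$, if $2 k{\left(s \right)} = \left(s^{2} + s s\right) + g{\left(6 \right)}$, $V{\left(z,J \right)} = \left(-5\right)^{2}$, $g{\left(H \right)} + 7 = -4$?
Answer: $\frac{35721}{4} \approx 8930.3$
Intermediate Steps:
$g{\left(H \right)} = -11$ ($g{\left(H \right)} = -7 - 4 = -11$)
$V{\left(z,J \right)} = 25$
$w{\left(u,L \right)} = 0$
$k{\left(s \right)} = - \frac{11}{2} + s^{2}$ ($k{\left(s \right)} = \frac{\left(s^{2} + s s\right) - 11}{2} = \frac{\left(s^{2} + s^{2}\right) - 11}{2} = \frac{2 s^{2} - 11}{2} = \frac{-11 + 2 s^{2}}{2} = - \frac{11}{2} + s^{2}$)
$\left(\left(0 + V{\left(2,-2 \right)} 4\right) + k{\left(w{\left(-2,0 \right)} \right)}\right)^{2} = \left(\left(0 + 25 \cdot 4\right) - \left(\frac{11}{2} - 0^{2}\right)\right)^{2} = \left(\left(0 + 100\right) + \left(- \frac{11}{2} + 0\right)\right)^{2} = \left(100 - \frac{11}{2}\right)^{2} = \left(\frac{189}{2}\right)^{2} = \frac{35721}{4}$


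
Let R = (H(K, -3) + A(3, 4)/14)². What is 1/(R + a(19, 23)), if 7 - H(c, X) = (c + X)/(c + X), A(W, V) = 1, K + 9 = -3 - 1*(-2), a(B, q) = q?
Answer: 196/11733 ≈ 0.016705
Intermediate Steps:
K = -10 (K = -9 + (-3 - 1*(-2)) = -9 + (-3 + 2) = -9 - 1 = -10)
H(c, X) = 6 (H(c, X) = 7 - (c + X)/(c + X) = 7 - (X + c)/(X + c) = 7 - 1*1 = 7 - 1 = 6)
R = 7225/196 (R = (6 + 1/14)² = (85/14)² = 7225/196 ≈ 36.862)
1/(R + a(19, 23)) = 1/(7225/196 + 23) = 1/(11733/196) = 196/11733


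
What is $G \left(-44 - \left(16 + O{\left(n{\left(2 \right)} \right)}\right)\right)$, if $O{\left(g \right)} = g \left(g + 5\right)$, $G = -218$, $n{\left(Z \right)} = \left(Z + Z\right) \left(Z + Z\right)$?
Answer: $86328$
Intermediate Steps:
$n{\left(Z \right)} = 4 Z^{2}$ ($n{\left(Z \right)} = 2 Z 2 Z = 4 Z^{2}$)
$O{\left(g \right)} = g \left(5 + g\right)$
$G \left(-44 - \left(16 + O{\left(n{\left(2 \right)} \right)}\right)\right) = - 218 \left(-44 - \left(16 + 4 \cdot 2^{2} \left(5 + 4 \cdot 2^{2}\right)\right)\right) = - 218 \left(-44 - \left(16 + 4 \cdot 4 \left(5 + 4 \cdot 4\right)\right)\right) = - 218 \left(-44 - \left(16 + 16 \left(5 + 16\right)\right)\right) = - 218 \left(-44 - \left(16 + 16 \cdot 21\right)\right) = - 218 \left(-44 - 352\right) = \left(-218\right) \left(-396\right) = 86328$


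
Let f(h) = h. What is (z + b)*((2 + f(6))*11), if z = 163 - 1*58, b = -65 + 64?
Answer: 9152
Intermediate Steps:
b = -1
z = 105 (z = 163 - 58 = 105)
(z + b)*((2 + f(6))*11) = (105 - 1)*((2 + 6)*11) = 104*(8*11) = 104*88 = 9152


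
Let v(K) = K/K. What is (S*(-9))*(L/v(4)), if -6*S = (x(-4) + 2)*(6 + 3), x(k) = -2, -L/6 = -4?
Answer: 0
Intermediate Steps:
L = 24 (L = -6*(-4) = 24)
v(K) = 1
S = 0 (S = -(-2 + 2)*(6 + 3)/6 = -0*9 = -⅙*0 = 0)
(S*(-9))*(L/v(4)) = (0*(-9))*(24/1) = 0*(24*1) = 0*24 = 0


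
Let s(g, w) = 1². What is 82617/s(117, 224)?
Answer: 82617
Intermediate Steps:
s(g, w) = 1
82617/s(117, 224) = 82617/1 = 82617*1 = 82617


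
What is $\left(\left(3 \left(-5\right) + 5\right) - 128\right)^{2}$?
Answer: $19044$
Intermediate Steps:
$\left(\left(3 \left(-5\right) + 5\right) - 128\right)^{2} = \left(\left(-15 + 5\right) - 128\right)^{2} = \left(-10 - 128\right)^{2} = \left(-138\right)^{2} = 19044$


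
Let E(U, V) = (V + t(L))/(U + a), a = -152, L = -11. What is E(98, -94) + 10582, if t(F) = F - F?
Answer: 285761/27 ≈ 10584.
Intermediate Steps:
t(F) = 0
E(U, V) = V/(-152 + U) (E(U, V) = (V + 0)/(U - 152) = V/(-152 + U))
E(98, -94) + 10582 = -94/(-152 + 98) + 10582 = -94/(-54) + 10582 = -94*(-1/54) + 10582 = 47/27 + 10582 = 285761/27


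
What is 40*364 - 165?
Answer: 14395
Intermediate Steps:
40*364 - 165 = 14560 - 165 = 14395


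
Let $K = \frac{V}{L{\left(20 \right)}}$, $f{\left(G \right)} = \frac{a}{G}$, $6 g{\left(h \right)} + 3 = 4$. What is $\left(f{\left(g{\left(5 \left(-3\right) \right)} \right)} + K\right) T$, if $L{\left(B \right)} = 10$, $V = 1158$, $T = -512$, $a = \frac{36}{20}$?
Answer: $- \frac{324096}{5} \approx -64819.0$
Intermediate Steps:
$a = \frac{9}{5}$ ($a = 36 \cdot \frac{1}{20} = \frac{9}{5} \approx 1.8$)
$g{\left(h \right)} = \frac{1}{6}$ ($g{\left(h \right)} = - \frac{1}{2} + \frac{1}{6} \cdot 4 = - \frac{1}{2} + \frac{2}{3} = \frac{1}{6}$)
$f{\left(G \right)} = \frac{9}{5 G}$
$K = \frac{579}{5}$ ($K = \frac{1158}{10} = 1158 \cdot \frac{1}{10} = \frac{579}{5} \approx 115.8$)
$\left(f{\left(g{\left(5 \left(-3\right) \right)} \right)} + K\right) T = \left(\frac{9 \frac{1}{\frac{1}{6}}}{5} + \frac{579}{5}\right) \left(-512\right) = \left(\frac{9}{5} \cdot 6 + \frac{579}{5}\right) \left(-512\right) = \left(\frac{54}{5} + \frac{579}{5}\right) \left(-512\right) = \frac{633}{5} \left(-512\right) = - \frac{324096}{5}$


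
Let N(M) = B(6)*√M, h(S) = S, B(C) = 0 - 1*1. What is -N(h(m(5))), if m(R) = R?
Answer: √5 ≈ 2.2361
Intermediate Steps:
B(C) = -1 (B(C) = 0 - 1 = -1)
N(M) = -√M
-N(h(m(5))) = -(-1)*√5 = √5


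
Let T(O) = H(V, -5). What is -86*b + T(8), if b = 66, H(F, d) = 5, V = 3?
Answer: -5671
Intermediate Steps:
T(O) = 5
-86*b + T(8) = -86*66 + 5 = -5676 + 5 = -5671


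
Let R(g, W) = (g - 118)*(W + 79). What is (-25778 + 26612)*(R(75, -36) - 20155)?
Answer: -18351336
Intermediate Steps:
R(g, W) = (-118 + g)*(79 + W)
(-25778 + 26612)*(R(75, -36) - 20155) = (-25778 + 26612)*((-9322 - 118*(-36) + 79*75 - 36*75) - 20155) = 834*((-9322 + 4248 + 5925 - 2700) - 20155) = 834*(-1849 - 20155) = 834*(-22004) = -18351336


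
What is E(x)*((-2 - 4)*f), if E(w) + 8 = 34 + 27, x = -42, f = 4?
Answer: -1272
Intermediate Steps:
E(w) = 53 (E(w) = -8 + (34 + 27) = -8 + 61 = 53)
E(x)*((-2 - 4)*f) = 53*((-2 - 4)*4) = 53*(-6*4) = 53*(-24) = -1272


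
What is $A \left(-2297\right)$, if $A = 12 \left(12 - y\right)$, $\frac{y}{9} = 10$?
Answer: $2149992$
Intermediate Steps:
$y = 90$ ($y = 9 \cdot 10 = 90$)
$A = -936$ ($A = 12 \left(12 - 90\right) = 12 \left(-78\right) = -936$)
$A \left(-2297\right) = \left(-936\right) \left(-2297\right) = 2149992$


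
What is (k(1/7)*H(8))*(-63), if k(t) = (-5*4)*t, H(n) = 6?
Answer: 1080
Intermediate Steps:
k(t) = -20*t
(k(1/7)*H(8))*(-63) = (-20/7*6)*(-63) = (-20*⅐*6)*(-63) = -20/7*6*(-63) = -120/7*(-63) = 1080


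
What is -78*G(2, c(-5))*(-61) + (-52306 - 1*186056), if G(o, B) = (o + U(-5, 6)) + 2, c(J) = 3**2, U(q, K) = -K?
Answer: -247878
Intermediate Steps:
c(J) = 9
G(o, B) = -4 + o (G(o, B) = (o - 1*6) + 2 = (o - 6) + 2 = (-6 + o) + 2 = -4 + o)
-78*G(2, c(-5))*(-61) + (-52306 - 1*186056) = -78*(-4 + 2)*(-61) + (-52306 - 1*186056) = -78*(-2)*(-61) + (-52306 - 186056) = 156*(-61) - 238362 = -9516 - 238362 = -247878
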